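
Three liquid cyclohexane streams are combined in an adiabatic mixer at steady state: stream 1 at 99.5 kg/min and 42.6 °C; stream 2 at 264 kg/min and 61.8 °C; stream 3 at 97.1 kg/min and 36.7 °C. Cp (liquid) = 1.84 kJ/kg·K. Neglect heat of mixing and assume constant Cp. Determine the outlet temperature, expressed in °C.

T_out = 52.4 °C

Adiabatic, steady state ⇒ Σ ṁᵢCp,ᵢ(T_out − Tᵢ) = 0
Σ ṁᵢCp,ᵢTᵢ = 99.5×1.84×42.6 + 264×1.84×61.8 + 97.1×1.84×36.7 = 44376
Σ ṁᵢCp,ᵢ = 99.5×1.84 + 264×1.84 + 97.1×1.84 = 847.5
T_out = 44376 / 847.5 = 52.361 °C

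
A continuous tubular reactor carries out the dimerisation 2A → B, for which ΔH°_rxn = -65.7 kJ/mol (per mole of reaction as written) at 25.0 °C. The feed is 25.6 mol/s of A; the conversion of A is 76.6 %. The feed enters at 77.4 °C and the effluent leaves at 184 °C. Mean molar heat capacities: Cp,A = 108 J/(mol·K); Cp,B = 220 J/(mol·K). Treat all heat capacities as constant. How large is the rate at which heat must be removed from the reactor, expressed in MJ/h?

Extent of reaction ξ = 0.766 × 25.6 / 2 = 9.8048 mol/s
Reaction term: ξ·ΔH°_rxn = 9.8048 × -65.7 = -644.18 kJ/s
Sensible, feed 77.4→25 °C: -144.88 kJ/s
Outlet flows (mol/s): A 5.9904, B 9.8048
Sensible, products 25→184 °C: 445.84 kJ/s
Q = ΔH = -343.21 kJ/s = -343.21 kW
Heat removed = 1235.6 MJ/h

Q_out = 1240 MJ/h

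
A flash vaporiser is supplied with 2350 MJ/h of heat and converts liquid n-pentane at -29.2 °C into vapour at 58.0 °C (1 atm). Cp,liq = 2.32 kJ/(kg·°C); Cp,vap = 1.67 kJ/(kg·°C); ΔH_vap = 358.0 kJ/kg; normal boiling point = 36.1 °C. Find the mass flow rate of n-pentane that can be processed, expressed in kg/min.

Δh = 2.32×(36.1−-29.2) + 358.0 + 1.67×(58.0−36.1) = 546.07 kJ/kg
Q = 2350 MJ/h = 652.78 kJ/s = 39167 kJ/min
ṁ = Q/Δh = 39167 / 546.07 = 71.725 kg/min

ṁ = 71.7 kg/min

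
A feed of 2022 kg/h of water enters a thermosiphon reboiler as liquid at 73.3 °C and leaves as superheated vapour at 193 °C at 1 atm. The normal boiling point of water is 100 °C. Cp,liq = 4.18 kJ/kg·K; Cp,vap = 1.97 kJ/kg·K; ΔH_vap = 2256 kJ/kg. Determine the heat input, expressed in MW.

liquid 73.3→100 °C: 111.61 kJ/kg
vaporisation at 100 °C: 2256 kJ/kg
vapour 100→193 °C: 183.21 kJ/kg
Δh = 111.61 + 2256 + 183.21 = 2550.8 kJ/kg
Q = ṁ·Δh = 2022 kg/h × 2550.8 kJ/kg = 5.1577e+06 kJ/h
|Q| = 1432.7 kW = 1.4327 MW

Q = 1.43 MW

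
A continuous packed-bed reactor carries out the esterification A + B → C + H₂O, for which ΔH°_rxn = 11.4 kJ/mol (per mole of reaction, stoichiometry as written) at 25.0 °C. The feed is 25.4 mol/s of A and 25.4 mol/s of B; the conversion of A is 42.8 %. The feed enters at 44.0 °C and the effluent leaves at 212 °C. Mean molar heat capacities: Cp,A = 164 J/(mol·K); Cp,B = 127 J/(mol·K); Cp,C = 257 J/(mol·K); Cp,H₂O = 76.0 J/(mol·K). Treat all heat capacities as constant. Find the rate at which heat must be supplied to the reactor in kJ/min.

Q_in = 87100 kJ/min

Extent of reaction ξ = 0.428 × 25.4 = 10.871 mol/s
Reaction term: ξ·ΔH°_rxn = 10.871 × 11.4 = 123.93 kJ/s
Sensible, feed 44.0→25 °C: -140.44 kJ/s
Outlet flows (mol/s): A 14.529, B 14.529, C 10.871, H₂O 10.871
Sensible, products 25→212 °C: 1467.6 kJ/s
Q = ΔH = 1451.1 kJ/s = 1451.1 kW
Heat supplied = 87064 kJ/min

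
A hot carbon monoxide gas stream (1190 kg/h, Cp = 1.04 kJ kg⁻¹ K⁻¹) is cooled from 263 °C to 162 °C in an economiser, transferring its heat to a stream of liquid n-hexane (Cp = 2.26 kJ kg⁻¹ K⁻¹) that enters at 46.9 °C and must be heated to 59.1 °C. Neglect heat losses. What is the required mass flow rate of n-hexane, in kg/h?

Heat released by hot stream: Q = 1190 × 1.04 × (263 − 162) = 125000 kJ/h
Energy balance on cold side (adiabatic exchanger): Q = ṁ_c·Cp_c·(T_c,out − T_c,in)
ṁ_c = 125000 / [2.26 × (59.1 − 46.9)] = 4533.5 kg/h

ṁ_c = 4530 kg/h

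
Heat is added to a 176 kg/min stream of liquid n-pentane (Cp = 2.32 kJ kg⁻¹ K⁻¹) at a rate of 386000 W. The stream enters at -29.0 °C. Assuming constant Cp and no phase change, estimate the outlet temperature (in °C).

Q = 386000 W = 23160 kJ/min
ΔT = Q/(ṁ·Cp) = 23160/(176×2.32) = 56.72 K
T_out = -29.0 + 56.72 = 27.72 °C

T_out = 27.7 °C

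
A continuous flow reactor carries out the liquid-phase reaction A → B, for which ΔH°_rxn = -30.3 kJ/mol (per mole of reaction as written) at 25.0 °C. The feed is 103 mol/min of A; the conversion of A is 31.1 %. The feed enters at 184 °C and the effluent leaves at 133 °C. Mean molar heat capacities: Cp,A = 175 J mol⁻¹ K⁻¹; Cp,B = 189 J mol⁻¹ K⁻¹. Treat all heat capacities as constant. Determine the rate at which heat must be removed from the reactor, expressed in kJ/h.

Q_out = 110000 kJ/h

Extent of reaction ξ = 0.311 × 103 = 32.033 mol/min
Reaction term: ξ·ΔH°_rxn = 32.033 × -30.3 = -970.6 kJ/min
Sensible, feed 184→25 °C: -2866 kJ/min
Outlet flows (mol/min): A 70.967, B 32.033
Sensible, products 25→133 °C: 1995.1 kJ/min
Q = ΔH = -1841.4 kJ/min = -30.691 kW
Heat removed = 110490 kJ/h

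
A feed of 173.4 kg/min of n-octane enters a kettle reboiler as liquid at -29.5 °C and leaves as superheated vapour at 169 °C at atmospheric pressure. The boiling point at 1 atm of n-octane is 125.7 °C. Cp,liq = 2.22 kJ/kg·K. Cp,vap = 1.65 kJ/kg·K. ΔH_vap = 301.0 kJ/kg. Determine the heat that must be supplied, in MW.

Q = 2.07 MW

liquid -29.5→125.7 °C: 344.54 kJ/kg
vaporisation at 125.7 °C: 301 kJ/kg
vapour 125.7→169 °C: 71.445 kJ/kg
Δh = 344.54 + 301 + 71.445 = 716.99 kJ/kg
Q = ṁ·Δh = 173.4 kg/min × 716.99 kJ/kg = 124330 kJ/min
|Q| = 2072.1 kW = 2.0721 MW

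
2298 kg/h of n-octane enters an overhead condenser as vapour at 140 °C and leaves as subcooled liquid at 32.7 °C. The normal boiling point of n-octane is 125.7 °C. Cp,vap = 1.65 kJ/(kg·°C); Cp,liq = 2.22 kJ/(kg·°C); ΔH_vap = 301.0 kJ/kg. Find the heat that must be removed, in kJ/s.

vapour 140→125.7 °C: -23.595 kJ/kg
condensation at 125.7 °C: -301 kJ/kg
liquid 125.7→32.7 °C: -206.46 kJ/kg
Δh = -23.595 + -301 + -206.46 = -531.05 kJ/kg
Q = ṁ·Δh = 2298 kg/h × -531.05 kJ/kg = -1.2204e+06 kJ/h
|Q| = 338.99 kW

Q_c = 339 kJ/s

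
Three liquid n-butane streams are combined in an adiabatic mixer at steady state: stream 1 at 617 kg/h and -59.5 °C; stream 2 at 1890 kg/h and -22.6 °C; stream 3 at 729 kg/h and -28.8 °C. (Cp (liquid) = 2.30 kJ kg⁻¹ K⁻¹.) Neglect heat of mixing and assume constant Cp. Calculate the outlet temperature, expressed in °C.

T_out = -31.0 °C

No heat crosses the boundary, so H_out = H_in.
Σ ṁᵢCp,ᵢTᵢ = 617×2.30×-59.5 + 1890×2.30×-22.6 + 729×2.30×-28.8 = -230970
Σ ṁᵢCp,ᵢ = 617×2.30 + 1890×2.30 + 729×2.30 = 7442.8
T_out = -230970 / 7442.8 = -31.032 °C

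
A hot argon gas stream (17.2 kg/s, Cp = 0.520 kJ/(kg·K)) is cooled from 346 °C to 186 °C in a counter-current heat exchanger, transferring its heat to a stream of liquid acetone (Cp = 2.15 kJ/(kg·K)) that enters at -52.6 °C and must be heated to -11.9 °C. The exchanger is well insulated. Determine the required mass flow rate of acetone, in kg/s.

ṁ_c = 16.4 kg/s

Heat released by hot stream: Q = 17.2 × 0.520 × (346 − 186) = 1431 kJ/s
Energy balance on cold side (adiabatic exchanger): Q = ṁ_c·Cp_c·(T_c,out − T_c,in)
ṁ_c = 1431 / [2.15 × (-11.9 − -52.6)] = 16.354 kg/s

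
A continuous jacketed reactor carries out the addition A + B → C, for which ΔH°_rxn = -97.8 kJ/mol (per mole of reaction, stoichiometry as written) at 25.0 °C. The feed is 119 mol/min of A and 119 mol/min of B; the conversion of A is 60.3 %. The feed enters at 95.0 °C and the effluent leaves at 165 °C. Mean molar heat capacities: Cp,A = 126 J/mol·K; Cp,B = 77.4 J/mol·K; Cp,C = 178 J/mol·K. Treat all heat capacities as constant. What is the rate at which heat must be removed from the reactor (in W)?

Extent of reaction ξ = 0.603 × 119 = 71.757 mol/min
Reaction term: ξ·ΔH°_rxn = 71.757 × -97.8 = -7017.8 kJ/min
Sensible, feed 95.0→25 °C: -1694.3 kJ/min
Outlet flows (mol/min): A 47.243, B 47.243, C 71.757
Sensible, products 25→165 °C: 3133.5 kJ/min
Q = ΔH = -5578.7 kJ/min = -92.978 kW
Heat removed = 92978 W

Q_out = 93000 W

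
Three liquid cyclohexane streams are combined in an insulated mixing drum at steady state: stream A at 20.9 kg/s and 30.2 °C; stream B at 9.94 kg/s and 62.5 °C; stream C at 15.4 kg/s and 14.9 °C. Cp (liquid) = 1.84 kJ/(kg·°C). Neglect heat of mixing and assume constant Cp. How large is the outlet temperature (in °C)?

Energy balance with Q = 0: Σ ṁᵢCp,ᵢ(T_out − Tᵢ) = 0
T_out = Σ ṁᵢCp,ᵢTᵢ / Σ ṁᵢCp,ᵢ
      = 2726.7 / 85.082 = 32.048 °C

T_out = 32.0 °C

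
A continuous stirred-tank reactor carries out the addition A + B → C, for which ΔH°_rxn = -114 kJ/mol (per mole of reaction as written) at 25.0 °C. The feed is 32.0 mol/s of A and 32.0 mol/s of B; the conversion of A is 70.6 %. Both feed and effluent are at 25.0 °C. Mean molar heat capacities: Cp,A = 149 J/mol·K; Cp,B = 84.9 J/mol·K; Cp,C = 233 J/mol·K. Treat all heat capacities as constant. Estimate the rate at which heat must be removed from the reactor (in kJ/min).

Extent of reaction ξ = 0.706 × 32.0 = 22.592 mol/s
Reaction term: ξ·ΔH°_rxn = 22.592 × -114 = -2575.5 kJ/s
Q = ΔH = -2575.5 kJ/s = -2575.5 kW
Heat removed = 154530 kJ/min

Q_out = 155000 kJ/min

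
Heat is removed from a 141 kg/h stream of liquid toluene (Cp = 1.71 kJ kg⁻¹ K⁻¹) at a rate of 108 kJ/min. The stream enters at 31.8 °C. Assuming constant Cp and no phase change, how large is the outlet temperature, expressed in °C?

T_out = 4.92 °C

Q = 108 kJ/min = 6480 kJ/h
ΔT = Q/(ṁ·Cp) = 6480/(141×1.71) = 26.876 K
T_out = 31.8 − 26.876 = 4.9243 °C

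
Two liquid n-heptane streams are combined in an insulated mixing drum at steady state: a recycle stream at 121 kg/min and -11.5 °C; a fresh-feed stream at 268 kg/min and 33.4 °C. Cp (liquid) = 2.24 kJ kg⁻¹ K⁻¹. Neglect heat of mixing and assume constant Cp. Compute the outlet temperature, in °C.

Energy balance with Q = 0: Σ ṁᵢCp,ᵢ(T_out − Tᵢ) = 0
T_out = Σ ṁᵢCp,ᵢTᵢ / Σ ṁᵢCp,ᵢ
      = 16934 / 871.36 = 19.434 °C

T_out = 19.4 °C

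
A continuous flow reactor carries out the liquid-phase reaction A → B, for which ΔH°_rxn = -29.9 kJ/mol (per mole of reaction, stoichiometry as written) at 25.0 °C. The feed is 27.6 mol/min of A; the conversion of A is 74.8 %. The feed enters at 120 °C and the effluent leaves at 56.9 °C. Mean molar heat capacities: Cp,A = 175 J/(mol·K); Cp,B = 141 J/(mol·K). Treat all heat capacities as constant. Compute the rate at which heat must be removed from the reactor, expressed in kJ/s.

Q_out = 15.7 kJ/s

Extent of reaction ξ = 0.748 × 27.6 = 20.645 mol/min
Reaction term: ξ·ΔH°_rxn = 20.645 × -29.9 = -617.28 kJ/min
Sensible, feed 120→25 °C: -458.85 kJ/min
Outlet flows (mol/min): A 6.9552, B 20.645
Sensible, products 25→56.9 °C: 131.69 kJ/min
Q = ΔH = -944.44 kJ/min = -15.741 kW
Heat removed = 15.741 kJ/s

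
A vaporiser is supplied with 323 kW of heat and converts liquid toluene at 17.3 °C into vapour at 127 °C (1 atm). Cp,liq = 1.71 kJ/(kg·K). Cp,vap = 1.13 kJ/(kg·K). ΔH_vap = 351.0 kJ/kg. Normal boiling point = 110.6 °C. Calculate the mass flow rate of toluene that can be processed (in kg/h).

Δh = 1.71×(110.6−17.3) + 351.0 + 1.13×(127−110.6) = 529.08 kJ/kg
Q = 323 kW = 323 kJ/s = 1.1628e+06 kJ/h
ṁ = Q/Δh = 1.1628e+06 / 529.08 = 2197.8 kg/h

ṁ = 2200 kg/h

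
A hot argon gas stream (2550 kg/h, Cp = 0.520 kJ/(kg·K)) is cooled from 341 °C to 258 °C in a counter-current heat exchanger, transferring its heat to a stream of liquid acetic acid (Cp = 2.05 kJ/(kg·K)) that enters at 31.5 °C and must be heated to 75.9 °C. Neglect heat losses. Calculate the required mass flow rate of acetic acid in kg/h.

Heat released by hot stream: Q = 2550 × 0.520 × (341 − 258) = 110060 kJ/h
Energy balance on cold side (adiabatic exchanger): Q = ṁ_c·Cp_c·(T_c,out − T_c,in)
ṁ_c = 110060 / [2.05 × (75.9 − 31.5)] = 1209.2 kg/h

ṁ_c = 1210 kg/h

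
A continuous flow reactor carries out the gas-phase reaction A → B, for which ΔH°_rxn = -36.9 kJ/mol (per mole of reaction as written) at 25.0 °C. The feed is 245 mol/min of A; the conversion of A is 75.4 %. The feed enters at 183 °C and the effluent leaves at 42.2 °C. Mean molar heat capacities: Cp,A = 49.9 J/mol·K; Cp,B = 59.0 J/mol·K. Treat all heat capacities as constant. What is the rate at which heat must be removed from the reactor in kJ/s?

Extent of reaction ξ = 0.754 × 245 = 184.73 mol/min
Reaction term: ξ·ΔH°_rxn = 184.73 × -36.9 = -6816.5 kJ/min
Sensible, feed 183→25 °C: -1931.6 kJ/min
Outlet flows (mol/min): A 60.27, B 184.73
Sensible, products 25→42.2 °C: 239.19 kJ/min
Q = ΔH = -8509 kJ/min = -141.82 kW
Heat removed = 141.82 kJ/s

Q_out = 142 kJ/s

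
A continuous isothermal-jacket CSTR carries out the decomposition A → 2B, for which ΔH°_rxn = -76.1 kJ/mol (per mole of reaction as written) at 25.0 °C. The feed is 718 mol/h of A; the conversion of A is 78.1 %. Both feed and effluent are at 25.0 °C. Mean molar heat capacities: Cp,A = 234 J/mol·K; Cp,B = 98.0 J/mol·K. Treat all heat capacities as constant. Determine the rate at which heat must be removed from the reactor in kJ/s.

Q_out = 11.9 kJ/s

Extent of reaction ξ = 0.781 × 718 = 560.76 mol/h
Reaction term: ξ·ΔH°_rxn = 560.76 × -76.1 = -42674 kJ/h
Q = ΔH = -42674 kJ/h = -11.854 kW
Heat removed = 11.854 kJ/s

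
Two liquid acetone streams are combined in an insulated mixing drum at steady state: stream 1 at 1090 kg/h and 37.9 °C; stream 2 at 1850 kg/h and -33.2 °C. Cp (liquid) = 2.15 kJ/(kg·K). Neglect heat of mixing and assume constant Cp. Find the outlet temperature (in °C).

Energy balance with Q = 0: Σ ṁᵢCp,ᵢ(T_out − Tᵢ) = 0
Σ ṁᵢCp,ᵢTᵢ = 1090×2.15×37.9 + 1850×2.15×-33.2 = -43234
Σ ṁᵢCp,ᵢ = 1090×2.15 + 1850×2.15 = 6321
T_out = -43234 / 6321 = -6.8398 °C

T_out = -6.84 °C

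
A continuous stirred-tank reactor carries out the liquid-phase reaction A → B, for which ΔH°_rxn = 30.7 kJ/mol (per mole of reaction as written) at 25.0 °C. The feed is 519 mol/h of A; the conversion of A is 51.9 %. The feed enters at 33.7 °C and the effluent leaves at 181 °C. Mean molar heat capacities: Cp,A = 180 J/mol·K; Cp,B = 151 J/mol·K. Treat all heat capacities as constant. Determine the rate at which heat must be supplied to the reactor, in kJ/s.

Q_in = 5.78 kJ/s

Extent of reaction ξ = 0.519 × 519 = 269.36 mol/h
Reaction term: ξ·ΔH°_rxn = 269.36 × 30.7 = 8269.4 kJ/h
Sensible, feed 33.7→25 °C: -812.75 kJ/h
Outlet flows (mol/h): A 249.64, B 269.36
Sensible, products 25→181 °C: 13355 kJ/h
Q = ΔH = 20812 kJ/h = 5.781 kW
Heat supplied = 5.781 kJ/s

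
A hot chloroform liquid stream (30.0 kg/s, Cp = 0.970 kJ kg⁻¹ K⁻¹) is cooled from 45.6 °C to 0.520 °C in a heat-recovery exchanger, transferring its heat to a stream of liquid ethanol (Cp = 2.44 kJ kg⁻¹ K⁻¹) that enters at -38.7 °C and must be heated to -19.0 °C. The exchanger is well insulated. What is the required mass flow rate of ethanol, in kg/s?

Heat released by hot stream: Q = 30.0 × 0.970 × (45.6 − 0.520) = 1311.8 kJ/s
Energy balance on cold side (adiabatic exchanger): Q = ṁ_c·Cp_c·(T_c,out − T_c,in)
ṁ_c = 1311.8 / [2.44 × (-19.0 − -38.7)] = 27.291 kg/s

ṁ_c = 27.3 kg/s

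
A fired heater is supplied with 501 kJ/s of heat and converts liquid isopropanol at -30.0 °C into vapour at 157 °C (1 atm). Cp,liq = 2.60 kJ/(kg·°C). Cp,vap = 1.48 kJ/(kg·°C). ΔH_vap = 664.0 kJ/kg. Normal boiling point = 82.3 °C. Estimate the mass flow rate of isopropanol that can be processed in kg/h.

Δh = 2.60×(82.3−-30.0) + 664.0 + 1.48×(157−82.3) = 1066.5 kJ/kg
Q = 501 kJ/s = 501 kJ/s = 1.8036e+06 kJ/h
ṁ = Q/Δh = 1.8036e+06 / 1066.5 = 1691.1 kg/h

ṁ = 1690 kg/h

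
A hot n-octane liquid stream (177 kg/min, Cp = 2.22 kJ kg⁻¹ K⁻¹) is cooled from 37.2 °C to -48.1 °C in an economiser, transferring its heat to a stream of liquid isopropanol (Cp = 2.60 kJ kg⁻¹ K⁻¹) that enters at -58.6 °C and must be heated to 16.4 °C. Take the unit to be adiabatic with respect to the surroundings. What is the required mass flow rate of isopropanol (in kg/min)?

ṁ_c = 172 kg/min

Heat released by hot stream: Q = 177 × 2.22 × (37.2 − -48.1) = 33518 kJ/min
Energy balance on cold side (adiabatic exchanger): Q = ṁ_c·Cp_c·(T_c,out − T_c,in)
ṁ_c = 33518 / [2.60 × (16.4 − -58.6)] = 171.89 kg/min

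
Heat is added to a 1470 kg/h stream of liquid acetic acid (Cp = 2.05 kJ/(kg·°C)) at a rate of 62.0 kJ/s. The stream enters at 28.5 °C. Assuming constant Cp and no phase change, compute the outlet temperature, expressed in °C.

T_out = 103 °C

Q = 62.0 kJ/s = 223200 kJ/h
ΔT = Q/(ṁ·Cp) = 223200/(1470×2.05) = 74.067 K
T_out = 28.5 + 74.067 = 102.57 °C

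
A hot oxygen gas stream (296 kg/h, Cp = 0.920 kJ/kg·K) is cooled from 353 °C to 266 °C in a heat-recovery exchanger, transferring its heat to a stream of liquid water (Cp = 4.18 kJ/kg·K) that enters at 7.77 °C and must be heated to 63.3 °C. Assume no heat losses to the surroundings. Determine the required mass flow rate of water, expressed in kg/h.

Heat released by hot stream: Q = 296 × 0.920 × (353 − 266) = 23692 kJ/h
Energy balance on cold side (adiabatic exchanger): Q = ṁ_c·Cp_c·(T_c,out − T_c,in)
ṁ_c = 23692 / [4.18 × (63.3 − 7.77)] = 102.07 kg/h

ṁ_c = 102 kg/h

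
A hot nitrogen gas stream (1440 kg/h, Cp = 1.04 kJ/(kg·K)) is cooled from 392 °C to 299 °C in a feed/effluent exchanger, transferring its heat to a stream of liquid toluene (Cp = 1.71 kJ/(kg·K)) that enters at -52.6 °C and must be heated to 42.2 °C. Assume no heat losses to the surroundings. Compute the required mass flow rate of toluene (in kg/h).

ṁ_c = 859 kg/h

Heat released by hot stream: Q = 1440 × 1.04 × (392 − 299) = 139280 kJ/h
Energy balance on cold side (adiabatic exchanger): Q = ṁ_c·Cp_c·(T_c,out − T_c,in)
ṁ_c = 139280 / [1.71 × (42.2 − -52.6)] = 859.16 kg/h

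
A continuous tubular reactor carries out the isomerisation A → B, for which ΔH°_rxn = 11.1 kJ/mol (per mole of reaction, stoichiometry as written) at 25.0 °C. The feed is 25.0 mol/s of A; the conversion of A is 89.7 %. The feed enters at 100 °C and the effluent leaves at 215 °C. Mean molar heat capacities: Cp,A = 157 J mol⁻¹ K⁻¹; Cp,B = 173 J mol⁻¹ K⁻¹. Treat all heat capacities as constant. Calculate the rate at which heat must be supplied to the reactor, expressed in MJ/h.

Extent of reaction ξ = 0.897 × 25.0 = 22.425 mol/s
Reaction term: ξ·ΔH°_rxn = 22.425 × 11.1 = 248.92 kJ/s
Sensible, feed 100→25 °C: -294.38 kJ/s
Outlet flows (mol/s): A 2.575, B 22.425
Sensible, products 25→215 °C: 813.92 kJ/s
Q = ΔH = 768.46 kJ/s = 768.46 kW
Heat supplied = 2766.5 MJ/h

Q_in = 2770 MJ/h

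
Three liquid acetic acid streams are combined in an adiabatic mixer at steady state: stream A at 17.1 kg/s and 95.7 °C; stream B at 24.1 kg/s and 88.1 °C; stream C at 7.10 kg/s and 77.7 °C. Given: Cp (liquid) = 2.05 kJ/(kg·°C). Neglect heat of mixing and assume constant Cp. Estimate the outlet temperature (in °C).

No heat crosses the boundary, so H_out = H_in.
Σ ṁᵢCp,ᵢTᵢ = 17.1×2.05×95.7 + 24.1×2.05×88.1 + 7.10×2.05×77.7 = 8838.3
Σ ṁᵢCp,ᵢ = 17.1×2.05 + 24.1×2.05 + 7.10×2.05 = 99.015
T_out = 8838.3 / 99.015 = 89.262 °C

T_out = 89.3 °C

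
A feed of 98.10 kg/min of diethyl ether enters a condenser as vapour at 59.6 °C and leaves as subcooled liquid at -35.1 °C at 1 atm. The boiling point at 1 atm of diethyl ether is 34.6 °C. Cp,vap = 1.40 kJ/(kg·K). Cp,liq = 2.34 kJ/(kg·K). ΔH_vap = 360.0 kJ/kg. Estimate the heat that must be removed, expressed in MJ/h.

vapour 59.6→34.6 °C: -35 kJ/kg
condensation at 34.6 °C: -360 kJ/kg
liquid 34.6→-35.1 °C: -163.1 kJ/kg
Δh = -35 + -360 + -163.1 = -558.1 kJ/kg
Q = ṁ·Δh = 98.10 kg/min × -558.1 kJ/kg = -54749 kJ/min
|Q| = 912.49 kW = 3285 MJ/h

Q_c = 3280 MJ/h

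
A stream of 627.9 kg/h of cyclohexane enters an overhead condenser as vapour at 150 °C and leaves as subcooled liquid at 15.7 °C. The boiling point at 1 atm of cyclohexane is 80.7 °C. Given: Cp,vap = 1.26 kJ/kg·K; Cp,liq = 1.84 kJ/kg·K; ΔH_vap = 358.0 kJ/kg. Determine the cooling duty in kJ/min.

vapour 150→80.7 °C: -87.318 kJ/kg
condensation at 80.7 °C: -358 kJ/kg
liquid 80.7→15.7 °C: -119.6 kJ/kg
Δh = -87.318 + -358 + -119.6 = -564.92 kJ/kg
Q = ṁ·Δh = 627.9 kg/h × -564.92 kJ/kg = -354710 kJ/h
|Q| = 98.531 kW = 5911.9 kJ/min

Q_c = 5910 kJ/min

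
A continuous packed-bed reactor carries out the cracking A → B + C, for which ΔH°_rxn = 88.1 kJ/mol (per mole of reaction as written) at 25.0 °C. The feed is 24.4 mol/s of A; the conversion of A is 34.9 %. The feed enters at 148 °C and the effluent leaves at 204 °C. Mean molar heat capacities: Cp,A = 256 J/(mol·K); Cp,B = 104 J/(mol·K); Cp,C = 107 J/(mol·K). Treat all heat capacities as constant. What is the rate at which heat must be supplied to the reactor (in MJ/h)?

Q_in = 3710 MJ/h

Extent of reaction ξ = 0.349 × 24.4 = 8.5156 mol/s
Reaction term: ξ·ΔH°_rxn = 8.5156 × 88.1 = 750.22 kJ/s
Sensible, feed 148→25 °C: -768.31 kJ/s
Outlet flows (mol/s): A 15.884, B 8.5156, C 8.5156
Sensible, products 25→204 °C: 1049.5 kJ/s
Q = ΔH = 1031.4 kJ/s = 1031.4 kW
Heat supplied = 3713.1 MJ/h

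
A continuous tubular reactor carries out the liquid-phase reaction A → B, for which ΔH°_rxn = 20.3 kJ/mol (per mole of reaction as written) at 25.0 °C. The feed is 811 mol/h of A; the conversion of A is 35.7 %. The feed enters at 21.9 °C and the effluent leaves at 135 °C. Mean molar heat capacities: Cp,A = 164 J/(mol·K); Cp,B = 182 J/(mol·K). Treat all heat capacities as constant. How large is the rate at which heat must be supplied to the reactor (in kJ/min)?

Extent of reaction ξ = 0.357 × 811 = 289.53 mol/h
Reaction term: ξ·ΔH°_rxn = 289.53 × 20.3 = 5877.4 kJ/h
Sensible, feed 21.9→25 °C: 412.31 kJ/h
Outlet flows (mol/h): A 521.47, B 289.53
Sensible, products 25→135 °C: 15204 kJ/h
Q = ΔH = 21493 kJ/h = 5.9704 kW
Heat supplied = 358.22 kJ/min

Q_in = 358 kJ/min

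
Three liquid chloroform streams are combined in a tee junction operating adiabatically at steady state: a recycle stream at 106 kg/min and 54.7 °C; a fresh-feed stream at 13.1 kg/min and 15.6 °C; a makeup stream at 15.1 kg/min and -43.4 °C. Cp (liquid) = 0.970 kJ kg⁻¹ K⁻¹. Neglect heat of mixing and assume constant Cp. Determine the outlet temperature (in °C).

Energy balance with Q = 0: Σ ṁᵢCp,ᵢ(T_out − Tᵢ) = 0
T_out = Σ ṁᵢCp,ᵢTᵢ / Σ ṁᵢCp,ᵢ
      = 5186.8 / 130.17 = 39.845 °C

T_out = 39.8 °C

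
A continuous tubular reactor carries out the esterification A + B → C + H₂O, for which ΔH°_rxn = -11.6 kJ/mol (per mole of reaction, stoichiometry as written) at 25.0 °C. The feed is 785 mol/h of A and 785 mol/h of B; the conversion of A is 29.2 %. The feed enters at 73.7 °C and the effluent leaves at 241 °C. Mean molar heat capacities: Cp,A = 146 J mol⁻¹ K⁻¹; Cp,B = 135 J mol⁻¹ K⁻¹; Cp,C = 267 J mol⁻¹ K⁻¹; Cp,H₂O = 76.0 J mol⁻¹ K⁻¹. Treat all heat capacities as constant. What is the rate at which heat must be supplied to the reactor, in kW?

Extent of reaction ξ = 0.292 × 785 = 229.22 mol/h
Reaction term: ξ·ΔH°_rxn = 229.22 × -11.6 = -2659 kJ/h
Sensible, feed 73.7→25 °C: -10742 kJ/h
Outlet flows (mol/h): A 555.78, B 555.78, C 229.22, H₂O 229.22
Sensible, products 25→241 °C: 50716 kJ/h
Q = ΔH = 37315 kJ/h = 10.365 kW
Heat supplied = 10.365 kW

Q_in = 10.4 kW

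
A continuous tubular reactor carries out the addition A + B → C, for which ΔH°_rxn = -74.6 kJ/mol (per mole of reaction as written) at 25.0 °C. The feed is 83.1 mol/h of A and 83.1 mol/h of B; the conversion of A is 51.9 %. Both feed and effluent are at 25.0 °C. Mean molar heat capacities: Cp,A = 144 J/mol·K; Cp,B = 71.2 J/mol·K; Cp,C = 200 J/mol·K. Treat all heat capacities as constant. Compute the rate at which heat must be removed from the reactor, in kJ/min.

Q_out = 53.6 kJ/min

Extent of reaction ξ = 0.519 × 83.1 = 43.129 mol/h
Reaction term: ξ·ΔH°_rxn = 43.129 × -74.6 = -3217.4 kJ/h
Q = ΔH = -3217.4 kJ/h = -0.89373 kW
Heat removed = 53.624 kJ/min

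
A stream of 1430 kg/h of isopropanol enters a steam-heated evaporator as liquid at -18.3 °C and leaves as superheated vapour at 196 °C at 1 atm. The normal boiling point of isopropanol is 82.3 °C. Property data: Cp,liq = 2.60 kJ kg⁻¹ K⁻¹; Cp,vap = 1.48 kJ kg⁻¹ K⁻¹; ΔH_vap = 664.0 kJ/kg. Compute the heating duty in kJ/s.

Q = 434 kJ/s

liquid -18.3→82.3 °C: 261.56 kJ/kg
vaporisation at 82.3 °C: 664 kJ/kg
vapour 82.3→196 °C: 168.28 kJ/kg
Δh = 261.56 + 664 + 168.28 = 1093.8 kJ/kg
Q = ṁ·Δh = 1430 kg/h × 1093.8 kJ/kg = 1.5642e+06 kJ/h
|Q| = 434.5 kW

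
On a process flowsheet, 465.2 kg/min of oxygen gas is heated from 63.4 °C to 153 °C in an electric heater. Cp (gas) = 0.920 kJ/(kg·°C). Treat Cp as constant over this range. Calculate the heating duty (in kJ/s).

Q = ṁ·Cp·ΔT = 465.2 × 0.920 × (153 − 63.4) = 38347 kJ/min
Converting: 38347 / 60 s = 639.12 kW

Q = 639 kJ/s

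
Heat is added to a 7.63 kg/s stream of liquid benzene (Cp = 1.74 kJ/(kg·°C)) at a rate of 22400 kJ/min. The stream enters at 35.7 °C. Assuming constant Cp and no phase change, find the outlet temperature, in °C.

Q = 22400 kJ/min = 373.33 kJ/s
ΔT = Q/(ṁ·Cp) = 373.33/(7.63×1.74) = 28.12 K
T_out = 35.7 + 28.12 = 63.82 °C

T_out = 63.8 °C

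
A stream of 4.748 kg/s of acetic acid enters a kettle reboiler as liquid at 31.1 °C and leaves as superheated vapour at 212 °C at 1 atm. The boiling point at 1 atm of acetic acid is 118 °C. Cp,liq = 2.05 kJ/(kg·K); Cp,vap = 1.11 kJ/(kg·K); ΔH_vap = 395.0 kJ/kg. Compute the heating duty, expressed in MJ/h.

Q = 11600 MJ/h

liquid 31.1→118 °C: 178.15 kJ/kg
vaporisation at 118 °C: 395 kJ/kg
vapour 118→212 °C: 104.34 kJ/kg
Δh = 178.15 + 395 + 104.34 = 677.49 kJ/kg
Q = ṁ·Δh = 4.748 kg/s × 677.49 kJ/kg = 3216.7 kJ/s
|Q| = 3216.7 kW = 11580 MJ/h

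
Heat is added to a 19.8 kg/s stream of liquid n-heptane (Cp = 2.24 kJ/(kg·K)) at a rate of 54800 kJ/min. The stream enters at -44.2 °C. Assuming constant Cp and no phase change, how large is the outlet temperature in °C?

T_out = -23.6 °C

Q = 54800 kJ/min = 913.33 kJ/s
ΔT = Q/(ṁ·Cp) = 913.33/(19.8×2.24) = 20.593 K
T_out = -44.2 + 20.593 = -23.607 °C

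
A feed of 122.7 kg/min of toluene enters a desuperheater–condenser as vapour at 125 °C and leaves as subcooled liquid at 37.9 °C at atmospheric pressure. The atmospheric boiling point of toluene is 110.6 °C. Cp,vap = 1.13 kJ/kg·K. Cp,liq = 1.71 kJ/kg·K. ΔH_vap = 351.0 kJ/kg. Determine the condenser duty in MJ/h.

Q_c = 3620 MJ/h

vapour 125→110.6 °C: -16.272 kJ/kg
condensation at 110.6 °C: -351 kJ/kg
liquid 110.6→37.9 °C: -124.32 kJ/kg
Δh = -16.272 + -351 + -124.32 = -491.59 kJ/kg
Q = ṁ·Δh = 122.7 kg/min × -491.59 kJ/kg = -60318 kJ/min
|Q| = 1005.3 kW = 3619.1 MJ/h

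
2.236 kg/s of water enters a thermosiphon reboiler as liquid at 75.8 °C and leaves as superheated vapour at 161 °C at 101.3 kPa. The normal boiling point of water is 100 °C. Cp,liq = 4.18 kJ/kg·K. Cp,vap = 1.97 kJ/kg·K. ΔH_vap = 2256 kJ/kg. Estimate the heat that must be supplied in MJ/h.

liquid 75.8→100 °C: 101.16 kJ/kg
vaporisation at 100 °C: 2256 kJ/kg
vapour 100→161 °C: 120.17 kJ/kg
Δh = 101.16 + 2256 + 120.17 = 2477.3 kJ/kg
Q = ṁ·Δh = 2.236 kg/s × 2477.3 kJ/kg = 5539.3 kJ/s
|Q| = 5539.3 kW = 19941 MJ/h

Q = 19900 MJ/h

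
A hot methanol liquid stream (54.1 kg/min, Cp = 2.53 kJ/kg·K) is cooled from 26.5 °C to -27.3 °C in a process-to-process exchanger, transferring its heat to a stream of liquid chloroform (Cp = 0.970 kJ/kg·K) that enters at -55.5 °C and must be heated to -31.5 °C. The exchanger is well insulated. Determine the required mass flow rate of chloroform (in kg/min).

ṁ_c = 316 kg/min

Heat released by hot stream: Q = 54.1 × 2.53 × (26.5 − -27.3) = 7363.8 kJ/min
Energy balance on cold side (adiabatic exchanger): Q = ṁ_c·Cp_c·(T_c,out − T_c,in)
ṁ_c = 7363.8 / [0.970 × (-31.5 − -55.5)] = 316.31 kg/min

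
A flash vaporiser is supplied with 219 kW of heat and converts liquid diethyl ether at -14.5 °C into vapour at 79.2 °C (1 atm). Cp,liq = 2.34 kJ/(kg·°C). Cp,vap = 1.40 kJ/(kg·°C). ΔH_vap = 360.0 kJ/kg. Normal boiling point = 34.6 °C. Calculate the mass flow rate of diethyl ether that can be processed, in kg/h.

Δh = 2.34×(34.6−-14.5) + 360.0 + 1.40×(79.2−34.6) = 537.33 kJ/kg
Q = 219 kW = 219 kJ/s = 788400 kJ/h
ṁ = Q/Δh = 788400 / 537.33 = 1467.2 kg/h

ṁ = 1470 kg/h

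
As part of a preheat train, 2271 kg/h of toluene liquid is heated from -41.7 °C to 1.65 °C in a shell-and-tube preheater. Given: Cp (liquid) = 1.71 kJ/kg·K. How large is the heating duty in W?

Q = ṁ·Cp·ΔT = 2271 × 1.71 × (1.65 − -41.7) = 168350 kJ/h
Converting: 168350 / 3600 s = 46.763 kW
Heating duty = 46763 W

Q = 46800 W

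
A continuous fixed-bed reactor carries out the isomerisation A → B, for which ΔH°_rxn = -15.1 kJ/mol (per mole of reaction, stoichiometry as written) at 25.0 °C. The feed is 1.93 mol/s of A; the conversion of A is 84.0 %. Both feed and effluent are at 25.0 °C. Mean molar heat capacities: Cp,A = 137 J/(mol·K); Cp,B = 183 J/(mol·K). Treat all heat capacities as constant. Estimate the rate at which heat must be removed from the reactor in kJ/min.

Q_out = 1470 kJ/min

Extent of reaction ξ = 0.840 × 1.93 = 1.6212 mol/s
Reaction term: ξ·ΔH°_rxn = 1.6212 × -15.1 = -24.48 kJ/s
Q = ΔH = -24.48 kJ/s = -24.48 kW
Heat removed = 1468.8 kJ/min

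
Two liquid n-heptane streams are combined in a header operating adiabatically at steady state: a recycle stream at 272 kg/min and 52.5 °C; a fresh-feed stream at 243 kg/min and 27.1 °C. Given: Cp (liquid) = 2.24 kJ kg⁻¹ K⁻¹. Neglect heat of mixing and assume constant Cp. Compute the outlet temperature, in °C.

T_out = 40.5 °C

Energy balance with Q = 0: Σ ṁᵢCp,ᵢ(T_out − Tᵢ) = 0
Σ ṁᵢCp,ᵢTᵢ = 272×2.24×52.5 + 243×2.24×27.1 = 46738
Σ ṁᵢCp,ᵢ = 272×2.24 + 243×2.24 = 1153.6
T_out = 46738 / 1153.6 = 40.515 °C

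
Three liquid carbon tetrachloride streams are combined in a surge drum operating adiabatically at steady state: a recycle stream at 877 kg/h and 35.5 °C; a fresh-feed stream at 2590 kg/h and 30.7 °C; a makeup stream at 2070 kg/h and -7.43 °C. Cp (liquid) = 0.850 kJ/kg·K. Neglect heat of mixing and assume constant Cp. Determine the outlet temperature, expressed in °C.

T_out = 17.2 °C

No heat crosses the boundary, so H_out = H_in.
T_out = Σ ṁᵢCp,ᵢTᵢ / Σ ṁᵢCp,ᵢ
      = 80976 / 4706.4 = 17.205 °C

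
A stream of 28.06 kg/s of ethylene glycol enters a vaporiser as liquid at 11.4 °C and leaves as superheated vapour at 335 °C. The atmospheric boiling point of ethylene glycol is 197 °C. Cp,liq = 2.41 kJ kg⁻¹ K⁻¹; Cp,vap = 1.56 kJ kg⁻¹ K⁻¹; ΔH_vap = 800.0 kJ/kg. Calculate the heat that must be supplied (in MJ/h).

Q = 148000 MJ/h

liquid 11.4→197 °C: 447.3 kJ/kg
vaporisation at 197 °C: 800 kJ/kg
vapour 197→335 °C: 215.28 kJ/kg
Δh = 447.3 + 800 + 215.28 = 1462.6 kJ/kg
Q = ṁ·Δh = 28.06 kg/s × 1462.6 kJ/kg = 41040 kJ/s
|Q| = 41040 kW = 147740 MJ/h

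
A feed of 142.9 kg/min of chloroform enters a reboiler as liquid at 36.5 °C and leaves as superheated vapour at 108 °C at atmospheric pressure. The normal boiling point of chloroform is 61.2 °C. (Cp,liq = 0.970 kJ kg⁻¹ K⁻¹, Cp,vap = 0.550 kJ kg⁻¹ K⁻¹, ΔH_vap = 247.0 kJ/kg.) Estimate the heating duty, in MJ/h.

liquid 36.5→61.2 °C: 23.959 kJ/kg
vaporisation at 61.2 °C: 247 kJ/kg
vapour 61.2→108 °C: 25.74 kJ/kg
Δh = 23.959 + 247 + 25.74 = 296.7 kJ/kg
Q = ṁ·Δh = 142.9 kg/min × 296.7 kJ/kg = 42398 kJ/min
|Q| = 706.64 kW = 2543.9 MJ/h

Q = 2540 MJ/h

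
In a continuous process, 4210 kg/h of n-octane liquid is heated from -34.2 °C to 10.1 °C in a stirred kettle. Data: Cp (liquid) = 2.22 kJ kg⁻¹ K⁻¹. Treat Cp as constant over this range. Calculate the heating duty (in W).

Q = 115000 W

Q = ṁ·Cp·ΔT = 4210 × 2.22 × (10.1 − -34.2) = 414040 kJ/h
Converting: 414040 / 3600 s = 115.01 kW
Heating duty = 115010 W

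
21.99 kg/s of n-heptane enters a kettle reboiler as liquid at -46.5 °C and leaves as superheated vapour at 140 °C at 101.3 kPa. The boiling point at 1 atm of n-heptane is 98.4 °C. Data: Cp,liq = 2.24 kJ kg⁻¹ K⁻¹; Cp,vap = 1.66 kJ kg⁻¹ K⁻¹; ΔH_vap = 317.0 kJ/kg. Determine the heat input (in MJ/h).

Q = 56300 MJ/h

liquid -46.5→98.4 °C: 324.58 kJ/kg
vaporisation at 98.4 °C: 317 kJ/kg
vapour 98.4→140 °C: 69.056 kJ/kg
Δh = 324.58 + 317 + 69.056 = 710.63 kJ/kg
Q = ṁ·Δh = 21.99 kg/s × 710.63 kJ/kg = 15627 kJ/s
|Q| = 15627 kW = 56256 MJ/h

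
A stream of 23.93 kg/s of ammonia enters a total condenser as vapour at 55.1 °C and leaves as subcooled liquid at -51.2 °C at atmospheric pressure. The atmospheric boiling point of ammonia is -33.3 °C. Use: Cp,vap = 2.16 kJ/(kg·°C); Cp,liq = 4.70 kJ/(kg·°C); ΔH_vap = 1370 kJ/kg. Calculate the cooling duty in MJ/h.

Q_c = 142000 MJ/h

vapour 55.1→-33.3 °C: -190.94 kJ/kg
condensation at -33.3 °C: -1370 kJ/kg
liquid -33.3→-51.2 °C: -84.13 kJ/kg
Δh = -190.94 + -1370 + -84.13 = -1645.1 kJ/kg
Q = ṁ·Δh = 23.93 kg/s × -1645.1 kJ/kg = -39367 kJ/s
|Q| = 39367 kW = 141720 MJ/h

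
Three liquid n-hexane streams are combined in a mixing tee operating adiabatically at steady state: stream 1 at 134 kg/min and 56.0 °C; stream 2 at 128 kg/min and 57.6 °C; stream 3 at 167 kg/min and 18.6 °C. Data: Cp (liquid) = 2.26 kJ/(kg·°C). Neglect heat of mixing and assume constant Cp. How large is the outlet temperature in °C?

Adiabatic, steady state ⇒ Σ ṁᵢCp,ᵢ(T_out − Tᵢ) = 0
Σ ṁᵢCp,ᵢTᵢ = 134×2.26×56.0 + 128×2.26×57.6 + 167×2.26×18.6 = 40642
Σ ṁᵢCp,ᵢ = 134×2.26 + 128×2.26 + 167×2.26 = 969.54
T_out = 40642 / 969.54 = 41.918 °C

T_out = 41.9 °C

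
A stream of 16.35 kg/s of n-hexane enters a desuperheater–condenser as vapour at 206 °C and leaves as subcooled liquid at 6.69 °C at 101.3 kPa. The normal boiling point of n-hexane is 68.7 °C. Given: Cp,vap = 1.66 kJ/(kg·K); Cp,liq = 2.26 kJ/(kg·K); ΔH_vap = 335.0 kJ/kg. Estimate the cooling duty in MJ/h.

Q_c = 41400 MJ/h

vapour 206→68.7 °C: -227.92 kJ/kg
condensation at 68.7 °C: -335 kJ/kg
liquid 68.7→6.69 °C: -140.14 kJ/kg
Δh = -227.92 + -335 + -140.14 = -703.06 kJ/kg
Q = ṁ·Δh = 16.35 kg/s × -703.06 kJ/kg = -11495 kJ/s
|Q| = 11495 kW = 41382 MJ/h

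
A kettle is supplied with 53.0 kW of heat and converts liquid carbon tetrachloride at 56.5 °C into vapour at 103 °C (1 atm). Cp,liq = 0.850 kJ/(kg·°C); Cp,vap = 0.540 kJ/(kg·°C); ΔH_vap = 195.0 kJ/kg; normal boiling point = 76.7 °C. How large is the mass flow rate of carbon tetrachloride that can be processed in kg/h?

Δh = 0.850×(76.7−56.5) + 195.0 + 0.540×(103−76.7) = 226.37 kJ/kg
Q = 53.0 kW = 53 kJ/s = 190800 kJ/h
ṁ = Q/Δh = 190800 / 226.37 = 842.86 kg/h

ṁ = 843 kg/h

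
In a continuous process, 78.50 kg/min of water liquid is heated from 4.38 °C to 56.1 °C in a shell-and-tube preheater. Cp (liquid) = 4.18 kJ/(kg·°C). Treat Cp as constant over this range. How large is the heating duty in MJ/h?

Q = 1020 MJ/h

Q = ṁ·Cp·ΔT = 78.50 × 4.18 × (56.1 − 4.38) = 16971 kJ/min
Converting: 16971 / 60 s = 282.85 kW
Heating duty = 1018.3 MJ/h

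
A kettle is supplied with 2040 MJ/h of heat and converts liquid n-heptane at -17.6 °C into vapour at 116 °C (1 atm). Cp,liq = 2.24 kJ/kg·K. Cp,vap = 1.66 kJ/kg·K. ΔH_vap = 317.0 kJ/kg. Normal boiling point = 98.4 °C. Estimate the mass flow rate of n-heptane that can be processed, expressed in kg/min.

Δh = 2.24×(98.4−-17.6) + 317.0 + 1.66×(116−98.4) = 606.06 kJ/kg
Q = 2040 MJ/h = 566.67 kJ/s = 34000 kJ/min
ṁ = Q/Δh = 34000 / 606.06 = 56.1 kg/min

ṁ = 56.1 kg/min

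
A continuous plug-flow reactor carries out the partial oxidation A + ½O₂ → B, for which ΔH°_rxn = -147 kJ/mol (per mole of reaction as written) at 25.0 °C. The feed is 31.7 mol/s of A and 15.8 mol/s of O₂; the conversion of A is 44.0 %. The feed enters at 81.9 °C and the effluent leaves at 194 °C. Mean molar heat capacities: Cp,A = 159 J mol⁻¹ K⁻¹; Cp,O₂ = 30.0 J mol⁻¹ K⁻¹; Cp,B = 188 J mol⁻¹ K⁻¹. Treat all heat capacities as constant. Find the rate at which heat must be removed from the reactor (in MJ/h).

Extent of reaction ξ = 0.440 × 31.7 = 13.948 mol/s
Reaction term: ξ·ΔH°_rxn = 13.948 × -147 = -2050.4 kJ/s
Sensible, feed 81.9→25 °C: -313.76 kJ/s
Outlet flows (mol/s): A 17.752, O₂ 8.826, B 13.948
Sensible, products 25→194 °C: 964.92 kJ/s
Q = ΔH = -1399.2 kJ/s = -1399.2 kW
Heat removed = 5037.1 MJ/h

Q_out = 5040 MJ/h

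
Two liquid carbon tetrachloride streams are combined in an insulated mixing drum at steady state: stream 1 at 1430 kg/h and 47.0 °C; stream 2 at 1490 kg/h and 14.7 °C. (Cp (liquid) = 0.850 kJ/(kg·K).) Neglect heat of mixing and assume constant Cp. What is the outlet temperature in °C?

Adiabatic, steady state ⇒ Σ ṁᵢCp,ᵢ(T_out − Tᵢ) = 0
Σ ṁᵢCp,ᵢTᵢ = 1430×0.850×47.0 + 1490×0.850×14.7 = 75746
Σ ṁᵢCp,ᵢ = 1430×0.850 + 1490×0.850 = 2482
T_out = 75746 / 2482 = 30.518 °C

T_out = 30.5 °C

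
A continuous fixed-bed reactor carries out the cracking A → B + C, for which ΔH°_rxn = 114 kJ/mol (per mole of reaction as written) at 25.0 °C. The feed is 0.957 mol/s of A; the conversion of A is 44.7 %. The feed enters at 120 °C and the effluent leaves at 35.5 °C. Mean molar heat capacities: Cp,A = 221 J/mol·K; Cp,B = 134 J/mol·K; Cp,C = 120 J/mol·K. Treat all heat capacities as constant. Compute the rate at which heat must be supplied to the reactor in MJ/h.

Q_in = 112 MJ/h

Extent of reaction ξ = 0.447 × 0.957 = 0.42778 mol/s
Reaction term: ξ·ΔH°_rxn = 0.42778 × 114 = 48.767 kJ/s
Sensible, feed 120→25 °C: -20.092 kJ/s
Outlet flows (mol/s): A 0.52922, B 0.42778, C 0.42778
Sensible, products 25→35.5 °C: 2.3689 kJ/s
Q = ΔH = 31.044 kJ/s = 31.044 kW
Heat supplied = 111.76 MJ/h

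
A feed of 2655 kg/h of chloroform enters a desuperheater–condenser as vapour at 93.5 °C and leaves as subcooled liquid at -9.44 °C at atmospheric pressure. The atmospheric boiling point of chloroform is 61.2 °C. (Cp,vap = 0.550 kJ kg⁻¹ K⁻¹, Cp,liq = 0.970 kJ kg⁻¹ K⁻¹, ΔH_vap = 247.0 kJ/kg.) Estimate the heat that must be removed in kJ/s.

Q_c = 246 kJ/s

vapour 93.5→61.2 °C: -17.765 kJ/kg
condensation at 61.2 °C: -247 kJ/kg
liquid 61.2→-9.44 °C: -68.521 kJ/kg
Δh = -17.765 + -247 + -68.521 = -333.29 kJ/kg
Q = ṁ·Δh = 2655 kg/h × -333.29 kJ/kg = -884870 kJ/h
|Q| = 245.8 kW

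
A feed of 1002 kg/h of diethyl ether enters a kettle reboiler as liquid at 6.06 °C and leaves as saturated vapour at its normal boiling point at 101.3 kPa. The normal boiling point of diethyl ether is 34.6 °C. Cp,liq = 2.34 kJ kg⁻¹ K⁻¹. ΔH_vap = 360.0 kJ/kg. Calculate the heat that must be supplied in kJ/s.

liquid 6.06→34.6 °C: 66.784 kJ/kg
vaporisation at 34.6 °C: 360 kJ/kg
Δh = 66.784 + 360 = 426.78 kJ/kg
Q = ṁ·Δh = 1002 kg/h × 426.78 kJ/kg = 427640 kJ/h
|Q| = 118.79 kW

Q = 119 kJ/s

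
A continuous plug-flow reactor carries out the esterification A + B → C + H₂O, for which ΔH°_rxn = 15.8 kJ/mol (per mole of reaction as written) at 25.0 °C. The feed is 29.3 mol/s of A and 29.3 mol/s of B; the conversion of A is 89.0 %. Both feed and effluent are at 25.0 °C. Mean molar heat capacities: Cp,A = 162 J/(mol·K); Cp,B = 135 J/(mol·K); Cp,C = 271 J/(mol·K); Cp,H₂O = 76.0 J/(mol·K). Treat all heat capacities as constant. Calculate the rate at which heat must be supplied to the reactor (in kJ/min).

Q_in = 24700 kJ/min

Extent of reaction ξ = 0.890 × 29.3 = 26.077 mol/s
Reaction term: ξ·ΔH°_rxn = 26.077 × 15.8 = 412.02 kJ/s
Q = ΔH = 412.02 kJ/s = 412.02 kW
Heat supplied = 24721 kJ/min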